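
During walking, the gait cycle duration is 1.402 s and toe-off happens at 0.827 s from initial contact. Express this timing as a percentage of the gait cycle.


pct = (event_time / cycle_time) * 100
pct = (0.827 / 1.402) * 100
ratio = 0.5899
pct = 58.9872


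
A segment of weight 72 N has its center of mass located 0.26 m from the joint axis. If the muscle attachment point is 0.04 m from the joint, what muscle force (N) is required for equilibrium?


F_muscle = W * d_load / d_muscle
F_muscle = 72 * 0.26 / 0.04
Numerator = 18.7200
F_muscle = 468.0000


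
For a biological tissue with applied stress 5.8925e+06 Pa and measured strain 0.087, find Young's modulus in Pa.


E = stress / strain
E = 5.8925e+06 / 0.087
E = 6.7730e+07


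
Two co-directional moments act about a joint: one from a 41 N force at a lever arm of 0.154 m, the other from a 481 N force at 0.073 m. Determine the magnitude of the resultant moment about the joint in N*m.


M = F1 * d1 + F2 * d2
M = 41 * 0.154 + 481 * 0.073
M = 6.3140 + 35.1130
M = 41.4270


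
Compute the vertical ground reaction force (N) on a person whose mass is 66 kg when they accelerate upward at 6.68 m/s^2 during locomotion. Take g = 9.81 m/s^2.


GRF = m * (g + a)
GRF = 66 * (9.81 + 6.68)
GRF = 66 * 16.4900
GRF = 1088.3400


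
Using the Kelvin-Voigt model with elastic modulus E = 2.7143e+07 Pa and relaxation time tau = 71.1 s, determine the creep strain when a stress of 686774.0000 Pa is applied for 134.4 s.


epsilon(t) = (sigma/E) * (1 - exp(-t/tau))
sigma/E = 686774.0000 / 2.7143e+07 = 0.0253
exp(-t/tau) = exp(-134.4 / 71.1) = 0.1510
epsilon = 0.0253 * (1 - 0.1510)
epsilon = 0.0215


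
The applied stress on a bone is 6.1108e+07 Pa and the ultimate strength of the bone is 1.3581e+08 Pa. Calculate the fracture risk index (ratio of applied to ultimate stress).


FRI = applied / ultimate
FRI = 6.1108e+07 / 1.3581e+08
FRI = 0.4500


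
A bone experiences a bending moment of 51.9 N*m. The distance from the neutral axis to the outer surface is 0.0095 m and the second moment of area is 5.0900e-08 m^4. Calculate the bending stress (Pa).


sigma = M * c / I
sigma = 51.9 * 0.0095 / 5.0900e-08
M * c = 0.4930
sigma = 9.6866e+06


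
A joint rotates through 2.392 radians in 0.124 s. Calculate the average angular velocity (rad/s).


omega = delta_theta / delta_t
omega = 2.392 / 0.124
omega = 19.2903


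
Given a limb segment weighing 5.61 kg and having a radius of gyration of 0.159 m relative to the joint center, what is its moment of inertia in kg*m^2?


I = m * k^2
I = 5.61 * 0.159^2
k^2 = 0.0253
I = 0.1418


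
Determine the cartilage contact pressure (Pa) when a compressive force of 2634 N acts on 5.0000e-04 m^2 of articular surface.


P = F / A
P = 2634 / 5.0000e-04
P = 5.2680e+06


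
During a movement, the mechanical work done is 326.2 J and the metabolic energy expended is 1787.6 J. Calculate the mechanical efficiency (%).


eta = (W_mech / E_meta) * 100
eta = (326.2 / 1787.6) * 100
ratio = 0.1825
eta = 18.2479


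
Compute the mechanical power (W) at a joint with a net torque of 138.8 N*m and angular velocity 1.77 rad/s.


P = M * omega
P = 138.8 * 1.77
P = 245.6760


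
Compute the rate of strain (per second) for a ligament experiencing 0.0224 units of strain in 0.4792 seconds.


strain_rate = delta_strain / delta_t
strain_rate = 0.0224 / 0.4792
strain_rate = 0.0467


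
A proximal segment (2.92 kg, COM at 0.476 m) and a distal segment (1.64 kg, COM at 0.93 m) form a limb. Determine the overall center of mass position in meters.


COM = (m1*x1 + m2*x2) / (m1 + m2)
COM = (2.92*0.476 + 1.64*0.93) / (2.92 + 1.64)
Numerator = 2.9151
Denominator = 4.5600
COM = 0.6393


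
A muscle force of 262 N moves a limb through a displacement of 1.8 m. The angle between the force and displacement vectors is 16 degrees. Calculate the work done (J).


W = F * d * cos(theta)
theta = 16 deg = 0.2793 rad
cos(theta) = 0.9613
W = 262 * 1.8 * 0.9613
W = 453.3310


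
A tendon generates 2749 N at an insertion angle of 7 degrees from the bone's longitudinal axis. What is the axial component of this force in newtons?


F_eff = F_tendon * cos(theta)
theta = 7 deg = 0.1222 rad
cos(theta) = 0.9925
F_eff = 2749 * 0.9925
F_eff = 2728.5094


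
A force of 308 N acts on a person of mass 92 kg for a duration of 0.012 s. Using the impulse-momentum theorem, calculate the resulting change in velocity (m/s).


J = F * dt = 308 * 0.012 = 3.6960 N*s
delta_v = J / m
delta_v = 3.6960 / 92
delta_v = 0.0402


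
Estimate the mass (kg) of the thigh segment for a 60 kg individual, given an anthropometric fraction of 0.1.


m_segment = body_mass * fraction
m_segment = 60 * 0.1
m_segment = 6.0000


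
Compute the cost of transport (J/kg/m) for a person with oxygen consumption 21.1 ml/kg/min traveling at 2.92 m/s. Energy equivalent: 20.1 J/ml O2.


Power per kg = VO2 * 20.1 / 60
Power per kg = 21.1 * 20.1 / 60 = 7.0685 W/kg
Cost = power_per_kg / speed
Cost = 7.0685 / 2.92
Cost = 2.4207


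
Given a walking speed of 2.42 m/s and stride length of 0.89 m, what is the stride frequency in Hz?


f = v / stride_length
f = 2.42 / 0.89
f = 2.7191


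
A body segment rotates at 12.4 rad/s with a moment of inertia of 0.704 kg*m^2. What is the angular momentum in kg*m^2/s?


L = I * omega
L = 0.704 * 12.4
L = 8.7296


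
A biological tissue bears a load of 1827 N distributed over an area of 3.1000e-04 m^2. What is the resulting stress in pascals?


stress = F / A
stress = 1827 / 3.1000e-04
stress = 5.8935e+06


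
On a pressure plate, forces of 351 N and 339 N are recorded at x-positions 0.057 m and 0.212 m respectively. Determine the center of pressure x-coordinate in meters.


COP_x = (F1*x1 + F2*x2) / (F1 + F2)
COP_x = (351*0.057 + 339*0.212) / (351 + 339)
Numerator = 91.8750
Denominator = 690
COP_x = 0.1332


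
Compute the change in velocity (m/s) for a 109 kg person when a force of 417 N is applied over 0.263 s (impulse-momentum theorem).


J = F * dt = 417 * 0.263 = 109.6710 N*s
delta_v = J / m
delta_v = 109.6710 / 109
delta_v = 1.0062


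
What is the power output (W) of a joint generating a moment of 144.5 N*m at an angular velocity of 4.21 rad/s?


P = M * omega
P = 144.5 * 4.21
P = 608.3450


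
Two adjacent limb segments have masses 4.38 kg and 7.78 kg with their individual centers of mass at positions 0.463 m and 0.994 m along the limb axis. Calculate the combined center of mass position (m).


COM = (m1*x1 + m2*x2) / (m1 + m2)
COM = (4.38*0.463 + 7.78*0.994) / (4.38 + 7.78)
Numerator = 9.7613
Denominator = 12.1600
COM = 0.8027


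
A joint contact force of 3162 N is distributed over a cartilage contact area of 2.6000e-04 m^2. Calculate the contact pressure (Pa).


P = F / A
P = 3162 / 2.6000e-04
P = 1.2162e+07


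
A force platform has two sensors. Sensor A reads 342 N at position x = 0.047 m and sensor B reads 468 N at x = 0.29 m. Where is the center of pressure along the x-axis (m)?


COP_x = (F1*x1 + F2*x2) / (F1 + F2)
COP_x = (342*0.047 + 468*0.29) / (342 + 468)
Numerator = 151.7940
Denominator = 810
COP_x = 0.1874


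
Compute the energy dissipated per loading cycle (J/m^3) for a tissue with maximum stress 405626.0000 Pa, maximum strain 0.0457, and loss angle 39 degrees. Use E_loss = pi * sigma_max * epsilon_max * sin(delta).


E_loss = pi * sigma_max * epsilon_max * sin(delta)
delta = 39 deg = 0.6807 rad
sin(delta) = 0.6293
E_loss = pi * 405626.0000 * 0.0457 * 0.6293
E_loss = 36649.1293


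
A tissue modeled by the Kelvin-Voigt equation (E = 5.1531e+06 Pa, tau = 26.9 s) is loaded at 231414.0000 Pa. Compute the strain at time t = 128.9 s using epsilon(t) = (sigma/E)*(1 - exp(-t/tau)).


epsilon(t) = (sigma/E) * (1 - exp(-t/tau))
sigma/E = 231414.0000 / 5.1531e+06 = 0.0449
exp(-t/tau) = exp(-128.9 / 26.9) = 0.0083
epsilon = 0.0449 * (1 - 0.0083)
epsilon = 0.0445


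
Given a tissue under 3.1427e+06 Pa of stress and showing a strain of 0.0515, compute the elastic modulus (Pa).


E = stress / strain
E = 3.1427e+06 / 0.0515
E = 6.1023e+07


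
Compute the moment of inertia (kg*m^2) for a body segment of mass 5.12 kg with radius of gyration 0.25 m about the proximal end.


I = m * k^2
I = 5.12 * 0.25^2
k^2 = 0.0625
I = 0.3200


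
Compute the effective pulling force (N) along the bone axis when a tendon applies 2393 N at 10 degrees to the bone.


F_eff = F_tendon * cos(theta)
theta = 10 deg = 0.1745 rad
cos(theta) = 0.9848
F_eff = 2393 * 0.9848
F_eff = 2356.6450


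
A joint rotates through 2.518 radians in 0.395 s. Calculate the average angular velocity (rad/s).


omega = delta_theta / delta_t
omega = 2.518 / 0.395
omega = 6.3747


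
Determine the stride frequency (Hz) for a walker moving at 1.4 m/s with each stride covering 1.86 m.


f = v / stride_length
f = 1.4 / 1.86
f = 0.7527


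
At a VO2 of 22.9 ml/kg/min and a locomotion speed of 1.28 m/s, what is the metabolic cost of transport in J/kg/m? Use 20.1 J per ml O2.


Power per kg = VO2 * 20.1 / 60
Power per kg = 22.9 * 20.1 / 60 = 7.6715 W/kg
Cost = power_per_kg / speed
Cost = 7.6715 / 1.28
Cost = 5.9934


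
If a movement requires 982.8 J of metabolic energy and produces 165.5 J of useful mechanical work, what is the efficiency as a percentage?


eta = (W_mech / E_meta) * 100
eta = (165.5 / 982.8) * 100
ratio = 0.1684
eta = 16.8396


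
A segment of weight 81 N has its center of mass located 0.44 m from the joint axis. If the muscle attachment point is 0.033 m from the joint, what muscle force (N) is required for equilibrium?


F_muscle = W * d_load / d_muscle
F_muscle = 81 * 0.44 / 0.033
Numerator = 35.6400
F_muscle = 1080.0000


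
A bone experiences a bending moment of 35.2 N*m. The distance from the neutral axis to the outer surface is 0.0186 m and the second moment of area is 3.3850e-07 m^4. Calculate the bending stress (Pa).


sigma = M * c / I
sigma = 35.2 * 0.0186 / 3.3850e-07
M * c = 0.6547
sigma = 1.9342e+06


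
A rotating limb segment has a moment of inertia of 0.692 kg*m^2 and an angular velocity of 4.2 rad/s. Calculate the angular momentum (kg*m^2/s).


L = I * omega
L = 0.692 * 4.2
L = 2.9064


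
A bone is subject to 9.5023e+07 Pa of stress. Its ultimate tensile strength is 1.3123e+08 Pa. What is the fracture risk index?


FRI = applied / ultimate
FRI = 9.5023e+07 / 1.3123e+08
FRI = 0.7241


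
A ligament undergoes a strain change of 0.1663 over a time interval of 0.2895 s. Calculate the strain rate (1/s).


strain_rate = delta_strain / delta_t
strain_rate = 0.1663 / 0.2895
strain_rate = 0.5744


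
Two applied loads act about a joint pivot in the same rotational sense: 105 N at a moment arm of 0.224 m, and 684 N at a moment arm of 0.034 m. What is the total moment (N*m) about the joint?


M = F1 * d1 + F2 * d2
M = 105 * 0.224 + 684 * 0.034
M = 23.5200 + 23.2560
M = 46.7760


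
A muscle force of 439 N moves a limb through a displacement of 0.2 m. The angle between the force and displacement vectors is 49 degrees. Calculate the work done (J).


W = F * d * cos(theta)
theta = 49 deg = 0.8552 rad
cos(theta) = 0.6561
W = 439 * 0.2 * 0.6561
W = 57.6020


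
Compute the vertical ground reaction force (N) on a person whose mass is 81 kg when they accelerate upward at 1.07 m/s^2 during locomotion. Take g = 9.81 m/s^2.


GRF = m * (g + a)
GRF = 81 * (9.81 + 1.07)
GRF = 81 * 10.8800
GRF = 881.2800


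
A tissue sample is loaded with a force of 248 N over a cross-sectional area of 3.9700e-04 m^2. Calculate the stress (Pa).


stress = F / A
stress = 248 / 3.9700e-04
stress = 624685.1385


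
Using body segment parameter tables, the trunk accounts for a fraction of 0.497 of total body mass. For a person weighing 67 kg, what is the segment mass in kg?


m_segment = body_mass * fraction
m_segment = 67 * 0.497
m_segment = 33.2990


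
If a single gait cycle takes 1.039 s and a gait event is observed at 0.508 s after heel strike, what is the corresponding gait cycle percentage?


pct = (event_time / cycle_time) * 100
pct = (0.508 / 1.039) * 100
ratio = 0.4889
pct = 48.8932


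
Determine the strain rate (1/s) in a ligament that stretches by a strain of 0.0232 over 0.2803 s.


strain_rate = delta_strain / delta_t
strain_rate = 0.0232 / 0.2803
strain_rate = 0.0828


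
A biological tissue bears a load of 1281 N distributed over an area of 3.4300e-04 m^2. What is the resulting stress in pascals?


stress = F / A
stress = 1281 / 3.4300e-04
stress = 3.7347e+06


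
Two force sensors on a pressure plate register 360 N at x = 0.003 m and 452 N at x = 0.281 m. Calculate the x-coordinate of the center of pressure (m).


COP_x = (F1*x1 + F2*x2) / (F1 + F2)
COP_x = (360*0.003 + 452*0.281) / (360 + 452)
Numerator = 128.0920
Denominator = 812
COP_x = 0.1577


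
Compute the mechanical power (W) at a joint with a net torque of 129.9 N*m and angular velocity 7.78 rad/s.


P = M * omega
P = 129.9 * 7.78
P = 1010.6220


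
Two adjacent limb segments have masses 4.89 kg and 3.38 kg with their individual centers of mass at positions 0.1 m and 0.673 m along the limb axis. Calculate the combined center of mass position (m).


COM = (m1*x1 + m2*x2) / (m1 + m2)
COM = (4.89*0.1 + 3.38*0.673) / (4.89 + 3.38)
Numerator = 2.7637
Denominator = 8.2700
COM = 0.3342


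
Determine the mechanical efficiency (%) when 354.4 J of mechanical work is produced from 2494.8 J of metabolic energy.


eta = (W_mech / E_meta) * 100
eta = (354.4 / 2494.8) * 100
ratio = 0.1421
eta = 14.2055


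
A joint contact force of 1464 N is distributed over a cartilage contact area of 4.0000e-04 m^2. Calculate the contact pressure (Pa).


P = F / A
P = 1464 / 4.0000e-04
P = 3.6600e+06


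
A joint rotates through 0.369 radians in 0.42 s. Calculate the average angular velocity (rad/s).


omega = delta_theta / delta_t
omega = 0.369 / 0.42
omega = 0.8786


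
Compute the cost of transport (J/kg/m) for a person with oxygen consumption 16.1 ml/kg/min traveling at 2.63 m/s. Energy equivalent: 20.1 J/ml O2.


Power per kg = VO2 * 20.1 / 60
Power per kg = 16.1 * 20.1 / 60 = 5.3935 W/kg
Cost = power_per_kg / speed
Cost = 5.3935 / 2.63
Cost = 2.0508


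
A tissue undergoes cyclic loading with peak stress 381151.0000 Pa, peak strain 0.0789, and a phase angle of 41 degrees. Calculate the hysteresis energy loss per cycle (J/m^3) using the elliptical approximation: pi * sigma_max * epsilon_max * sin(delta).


E_loss = pi * sigma_max * epsilon_max * sin(delta)
delta = 41 deg = 0.7156 rad
sin(delta) = 0.6561
E_loss = pi * 381151.0000 * 0.0789 * 0.6561
E_loss = 61982.1813


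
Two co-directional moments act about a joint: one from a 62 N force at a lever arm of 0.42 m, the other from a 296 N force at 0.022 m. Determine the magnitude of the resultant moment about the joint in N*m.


M = F1 * d1 + F2 * d2
M = 62 * 0.42 + 296 * 0.022
M = 26.0400 + 6.5120
M = 32.5520


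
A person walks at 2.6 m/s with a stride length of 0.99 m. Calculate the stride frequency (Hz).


f = v / stride_length
f = 2.6 / 0.99
f = 2.6263


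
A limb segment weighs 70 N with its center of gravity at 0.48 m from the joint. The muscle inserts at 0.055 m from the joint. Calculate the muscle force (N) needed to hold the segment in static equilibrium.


F_muscle = W * d_load / d_muscle
F_muscle = 70 * 0.48 / 0.055
Numerator = 33.6000
F_muscle = 610.9091


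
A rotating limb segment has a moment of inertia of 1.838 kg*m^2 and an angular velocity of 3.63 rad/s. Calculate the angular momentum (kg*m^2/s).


L = I * omega
L = 1.838 * 3.63
L = 6.6719


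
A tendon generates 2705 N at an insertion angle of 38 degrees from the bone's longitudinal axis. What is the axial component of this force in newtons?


F_eff = F_tendon * cos(theta)
theta = 38 deg = 0.6632 rad
cos(theta) = 0.7880
F_eff = 2705 * 0.7880
F_eff = 2131.5691


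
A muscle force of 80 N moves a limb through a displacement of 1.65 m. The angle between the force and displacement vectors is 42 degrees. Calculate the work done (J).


W = F * d * cos(theta)
theta = 42 deg = 0.7330 rad
cos(theta) = 0.7431
W = 80 * 1.65 * 0.7431
W = 98.0951


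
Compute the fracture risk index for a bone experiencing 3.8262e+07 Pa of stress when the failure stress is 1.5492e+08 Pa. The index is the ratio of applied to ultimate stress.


FRI = applied / ultimate
FRI = 3.8262e+07 / 1.5492e+08
FRI = 0.2470


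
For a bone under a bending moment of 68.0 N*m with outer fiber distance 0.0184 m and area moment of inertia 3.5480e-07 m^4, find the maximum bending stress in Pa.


sigma = M * c / I
sigma = 68.0 * 0.0184 / 3.5480e-07
M * c = 1.2512
sigma = 3.5265e+06


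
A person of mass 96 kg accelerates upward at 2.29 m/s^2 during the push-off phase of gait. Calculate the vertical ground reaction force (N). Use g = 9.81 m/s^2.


GRF = m * (g + a)
GRF = 96 * (9.81 + 2.29)
GRF = 96 * 12.1000
GRF = 1161.6000


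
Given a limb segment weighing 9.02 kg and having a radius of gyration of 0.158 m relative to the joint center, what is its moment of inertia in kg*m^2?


I = m * k^2
I = 9.02 * 0.158^2
k^2 = 0.0250
I = 0.2252


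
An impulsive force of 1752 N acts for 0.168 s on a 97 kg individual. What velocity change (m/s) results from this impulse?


J = F * dt = 1752 * 0.168 = 294.3360 N*s
delta_v = J / m
delta_v = 294.3360 / 97
delta_v = 3.0344


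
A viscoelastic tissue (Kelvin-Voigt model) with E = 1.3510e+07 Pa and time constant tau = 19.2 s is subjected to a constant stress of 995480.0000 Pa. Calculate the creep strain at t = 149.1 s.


epsilon(t) = (sigma/E) * (1 - exp(-t/tau))
sigma/E = 995480.0000 / 1.3510e+07 = 0.0737
exp(-t/tau) = exp(-149.1 / 19.2) = 4.2406e-04
epsilon = 0.0737 * (1 - 4.2406e-04)
epsilon = 0.0737


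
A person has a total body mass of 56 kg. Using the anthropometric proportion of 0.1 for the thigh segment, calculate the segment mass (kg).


m_segment = body_mass * fraction
m_segment = 56 * 0.1
m_segment = 5.6000


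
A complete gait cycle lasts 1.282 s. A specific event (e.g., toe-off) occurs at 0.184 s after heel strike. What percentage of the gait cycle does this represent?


pct = (event_time / cycle_time) * 100
pct = (0.184 / 1.282) * 100
ratio = 0.1435
pct = 14.3526


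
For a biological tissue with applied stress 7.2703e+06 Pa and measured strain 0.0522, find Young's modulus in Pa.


E = stress / strain
E = 7.2703e+06 / 0.0522
E = 1.3928e+08


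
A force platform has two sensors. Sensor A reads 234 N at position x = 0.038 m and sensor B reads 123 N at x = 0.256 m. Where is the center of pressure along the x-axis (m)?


COP_x = (F1*x1 + F2*x2) / (F1 + F2)
COP_x = (234*0.038 + 123*0.256) / (234 + 123)
Numerator = 40.3800
Denominator = 357
COP_x = 0.1131


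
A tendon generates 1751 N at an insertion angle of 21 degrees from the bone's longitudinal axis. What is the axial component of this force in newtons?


F_eff = F_tendon * cos(theta)
theta = 21 deg = 0.3665 rad
cos(theta) = 0.9336
F_eff = 1751 * 0.9336
F_eff = 1634.6993


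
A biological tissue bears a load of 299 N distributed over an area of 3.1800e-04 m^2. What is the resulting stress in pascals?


stress = F / A
stress = 299 / 3.1800e-04
stress = 940251.5723


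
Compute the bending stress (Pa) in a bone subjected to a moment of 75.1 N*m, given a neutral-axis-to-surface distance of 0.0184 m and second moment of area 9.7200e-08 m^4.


sigma = M * c / I
sigma = 75.1 * 0.0184 / 9.7200e-08
M * c = 1.3818
sigma = 1.4216e+07


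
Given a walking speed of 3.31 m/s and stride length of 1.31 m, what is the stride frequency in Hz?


f = v / stride_length
f = 3.31 / 1.31
f = 2.5267


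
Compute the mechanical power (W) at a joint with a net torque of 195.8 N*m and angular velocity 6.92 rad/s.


P = M * omega
P = 195.8 * 6.92
P = 1354.9360


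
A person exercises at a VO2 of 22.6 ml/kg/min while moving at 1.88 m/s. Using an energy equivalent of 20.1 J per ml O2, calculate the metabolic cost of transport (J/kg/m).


Power per kg = VO2 * 20.1 / 60
Power per kg = 22.6 * 20.1 / 60 = 7.5710 W/kg
Cost = power_per_kg / speed
Cost = 7.5710 / 1.88
Cost = 4.0271


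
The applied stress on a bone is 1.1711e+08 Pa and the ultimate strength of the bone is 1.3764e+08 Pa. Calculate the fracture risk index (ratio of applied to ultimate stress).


FRI = applied / ultimate
FRI = 1.1711e+08 / 1.3764e+08
FRI = 0.8508


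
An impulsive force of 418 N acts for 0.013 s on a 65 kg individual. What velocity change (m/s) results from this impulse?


J = F * dt = 418 * 0.013 = 5.4340 N*s
delta_v = J / m
delta_v = 5.4340 / 65
delta_v = 0.0836


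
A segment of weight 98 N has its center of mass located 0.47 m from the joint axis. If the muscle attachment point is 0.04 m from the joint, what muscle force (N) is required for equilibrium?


F_muscle = W * d_load / d_muscle
F_muscle = 98 * 0.47 / 0.04
Numerator = 46.0600
F_muscle = 1151.5000


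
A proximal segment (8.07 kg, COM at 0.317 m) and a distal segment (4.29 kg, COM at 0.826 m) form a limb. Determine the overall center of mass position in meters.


COM = (m1*x1 + m2*x2) / (m1 + m2)
COM = (8.07*0.317 + 4.29*0.826) / (8.07 + 4.29)
Numerator = 6.1017
Denominator = 12.3600
COM = 0.4937


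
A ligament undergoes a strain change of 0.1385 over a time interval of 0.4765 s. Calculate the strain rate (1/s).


strain_rate = delta_strain / delta_t
strain_rate = 0.1385 / 0.4765
strain_rate = 0.2907


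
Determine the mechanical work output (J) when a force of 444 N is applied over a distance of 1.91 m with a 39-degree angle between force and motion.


W = F * d * cos(theta)
theta = 39 deg = 0.6807 rad
cos(theta) = 0.7771
W = 444 * 1.91 * 0.7771
W = 659.0509


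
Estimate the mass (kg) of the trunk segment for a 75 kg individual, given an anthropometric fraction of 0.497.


m_segment = body_mass * fraction
m_segment = 75 * 0.497
m_segment = 37.2750


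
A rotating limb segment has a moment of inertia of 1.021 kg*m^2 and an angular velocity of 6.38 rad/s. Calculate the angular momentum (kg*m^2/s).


L = I * omega
L = 1.021 * 6.38
L = 6.5140


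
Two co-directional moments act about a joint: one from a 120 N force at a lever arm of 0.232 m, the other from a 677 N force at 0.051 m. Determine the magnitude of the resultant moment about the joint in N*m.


M = F1 * d1 + F2 * d2
M = 120 * 0.232 + 677 * 0.051
M = 27.8400 + 34.5270
M = 62.3670


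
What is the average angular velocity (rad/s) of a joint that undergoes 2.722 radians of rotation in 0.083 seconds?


omega = delta_theta / delta_t
omega = 2.722 / 0.083
omega = 32.7952


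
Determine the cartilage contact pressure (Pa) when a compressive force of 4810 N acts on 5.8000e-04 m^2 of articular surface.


P = F / A
P = 4810 / 5.8000e-04
P = 8.2931e+06


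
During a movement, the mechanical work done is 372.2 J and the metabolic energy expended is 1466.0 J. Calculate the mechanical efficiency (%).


eta = (W_mech / E_meta) * 100
eta = (372.2 / 1466.0) * 100
ratio = 0.2539
eta = 25.3888


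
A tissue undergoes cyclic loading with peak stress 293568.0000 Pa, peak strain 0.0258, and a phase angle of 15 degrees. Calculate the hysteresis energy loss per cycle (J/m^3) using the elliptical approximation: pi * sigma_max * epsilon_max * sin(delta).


E_loss = pi * sigma_max * epsilon_max * sin(delta)
delta = 15 deg = 0.2618 rad
sin(delta) = 0.2588
E_loss = pi * 293568.0000 * 0.0258 * 0.2588
E_loss = 6158.4940


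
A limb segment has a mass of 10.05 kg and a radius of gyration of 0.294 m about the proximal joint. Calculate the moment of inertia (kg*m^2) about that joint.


I = m * k^2
I = 10.05 * 0.294^2
k^2 = 0.0864
I = 0.8687


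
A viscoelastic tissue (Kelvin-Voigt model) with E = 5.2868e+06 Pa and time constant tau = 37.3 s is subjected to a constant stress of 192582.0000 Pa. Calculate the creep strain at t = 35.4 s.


epsilon(t) = (sigma/E) * (1 - exp(-t/tau))
sigma/E = 192582.0000 / 5.2868e+06 = 0.0364
exp(-t/tau) = exp(-35.4 / 37.3) = 0.3871
epsilon = 0.0364 * (1 - 0.3871)
epsilon = 0.0223


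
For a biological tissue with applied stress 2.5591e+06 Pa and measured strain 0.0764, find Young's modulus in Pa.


E = stress / strain
E = 2.5591e+06 / 0.0764
E = 3.3496e+07


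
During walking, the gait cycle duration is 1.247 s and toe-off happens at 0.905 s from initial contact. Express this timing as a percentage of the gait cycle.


pct = (event_time / cycle_time) * 100
pct = (0.905 / 1.247) * 100
ratio = 0.7257
pct = 72.5742


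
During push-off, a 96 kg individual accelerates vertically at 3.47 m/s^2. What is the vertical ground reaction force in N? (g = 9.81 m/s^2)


GRF = m * (g + a)
GRF = 96 * (9.81 + 3.47)
GRF = 96 * 13.2800
GRF = 1274.8800


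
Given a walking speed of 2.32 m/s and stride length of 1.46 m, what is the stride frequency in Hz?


f = v / stride_length
f = 2.32 / 1.46
f = 1.5890


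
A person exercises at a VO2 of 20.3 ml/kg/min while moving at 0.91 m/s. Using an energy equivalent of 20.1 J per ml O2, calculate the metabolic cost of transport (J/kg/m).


Power per kg = VO2 * 20.1 / 60
Power per kg = 20.3 * 20.1 / 60 = 6.8005 W/kg
Cost = power_per_kg / speed
Cost = 6.8005 / 0.91
Cost = 7.4731


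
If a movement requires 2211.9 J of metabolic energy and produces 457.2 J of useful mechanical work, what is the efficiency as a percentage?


eta = (W_mech / E_meta) * 100
eta = (457.2 / 2211.9) * 100
ratio = 0.2067
eta = 20.6700


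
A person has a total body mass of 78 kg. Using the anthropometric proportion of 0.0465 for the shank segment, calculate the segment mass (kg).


m_segment = body_mass * fraction
m_segment = 78 * 0.0465
m_segment = 3.6270


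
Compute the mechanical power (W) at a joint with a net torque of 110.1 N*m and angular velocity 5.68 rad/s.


P = M * omega
P = 110.1 * 5.68
P = 625.3680


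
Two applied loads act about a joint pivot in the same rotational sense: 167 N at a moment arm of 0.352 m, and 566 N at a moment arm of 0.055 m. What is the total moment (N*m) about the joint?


M = F1 * d1 + F2 * d2
M = 167 * 0.352 + 566 * 0.055
M = 58.7840 + 31.1300
M = 89.9140


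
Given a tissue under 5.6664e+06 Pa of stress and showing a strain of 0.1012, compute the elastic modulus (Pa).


E = stress / strain
E = 5.6664e+06 / 0.1012
E = 5.5992e+07


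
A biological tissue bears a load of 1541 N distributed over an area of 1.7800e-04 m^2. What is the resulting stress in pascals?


stress = F / A
stress = 1541 / 1.7800e-04
stress = 8.6573e+06


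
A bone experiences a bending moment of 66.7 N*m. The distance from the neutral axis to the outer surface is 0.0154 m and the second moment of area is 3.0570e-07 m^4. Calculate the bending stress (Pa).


sigma = M * c / I
sigma = 66.7 * 0.0154 / 3.0570e-07
M * c = 1.0272
sigma = 3.3601e+06


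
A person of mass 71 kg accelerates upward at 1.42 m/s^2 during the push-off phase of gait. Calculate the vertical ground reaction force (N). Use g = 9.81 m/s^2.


GRF = m * (g + a)
GRF = 71 * (9.81 + 1.42)
GRF = 71 * 11.2300
GRF = 797.3300


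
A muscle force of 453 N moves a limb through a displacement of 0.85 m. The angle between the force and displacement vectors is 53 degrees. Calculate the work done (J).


W = F * d * cos(theta)
theta = 53 deg = 0.9250 rad
cos(theta) = 0.6018
W = 453 * 0.85 * 0.6018
W = 231.7289


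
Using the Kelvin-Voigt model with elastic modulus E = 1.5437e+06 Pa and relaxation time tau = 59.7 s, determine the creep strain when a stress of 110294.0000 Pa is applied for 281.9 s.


epsilon(t) = (sigma/E) * (1 - exp(-t/tau))
sigma/E = 110294.0000 / 1.5437e+06 = 0.0714
exp(-t/tau) = exp(-281.9 / 59.7) = 0.0089
epsilon = 0.0714 * (1 - 0.0089)
epsilon = 0.0708


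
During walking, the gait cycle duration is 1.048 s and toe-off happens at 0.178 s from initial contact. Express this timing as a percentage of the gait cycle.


pct = (event_time / cycle_time) * 100
pct = (0.178 / 1.048) * 100
ratio = 0.1698
pct = 16.9847


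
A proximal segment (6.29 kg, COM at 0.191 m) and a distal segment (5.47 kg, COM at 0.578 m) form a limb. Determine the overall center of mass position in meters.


COM = (m1*x1 + m2*x2) / (m1 + m2)
COM = (6.29*0.191 + 5.47*0.578) / (6.29 + 5.47)
Numerator = 4.3630
Denominator = 11.7600
COM = 0.3710


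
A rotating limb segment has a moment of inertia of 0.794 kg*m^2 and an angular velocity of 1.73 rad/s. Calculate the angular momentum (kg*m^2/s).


L = I * omega
L = 0.794 * 1.73
L = 1.3736


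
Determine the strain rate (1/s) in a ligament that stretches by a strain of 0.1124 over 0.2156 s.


strain_rate = delta_strain / delta_t
strain_rate = 0.1124 / 0.2156
strain_rate = 0.5213


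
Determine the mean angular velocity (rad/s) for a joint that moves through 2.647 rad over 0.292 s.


omega = delta_theta / delta_t
omega = 2.647 / 0.292
omega = 9.0651


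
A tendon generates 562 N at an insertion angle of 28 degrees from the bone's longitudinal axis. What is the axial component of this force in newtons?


F_eff = F_tendon * cos(theta)
theta = 28 deg = 0.4887 rad
cos(theta) = 0.8829
F_eff = 562 * 0.8829
F_eff = 496.2165


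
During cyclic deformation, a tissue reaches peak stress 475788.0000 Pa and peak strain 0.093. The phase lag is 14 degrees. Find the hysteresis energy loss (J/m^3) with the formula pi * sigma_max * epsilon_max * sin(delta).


E_loss = pi * sigma_max * epsilon_max * sin(delta)
delta = 14 deg = 0.2443 rad
sin(delta) = 0.2419
E_loss = pi * 475788.0000 * 0.093 * 0.2419
E_loss = 33629.5830


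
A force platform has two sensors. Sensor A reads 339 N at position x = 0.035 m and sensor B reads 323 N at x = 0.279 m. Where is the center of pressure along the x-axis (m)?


COP_x = (F1*x1 + F2*x2) / (F1 + F2)
COP_x = (339*0.035 + 323*0.279) / (339 + 323)
Numerator = 101.9820
Denominator = 662
COP_x = 0.1541


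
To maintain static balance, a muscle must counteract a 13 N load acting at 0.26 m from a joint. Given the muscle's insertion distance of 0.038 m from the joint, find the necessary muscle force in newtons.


F_muscle = W * d_load / d_muscle
F_muscle = 13 * 0.26 / 0.038
Numerator = 3.3800
F_muscle = 88.9474


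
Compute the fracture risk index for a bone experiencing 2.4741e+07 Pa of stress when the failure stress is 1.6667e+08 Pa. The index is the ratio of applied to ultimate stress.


FRI = applied / ultimate
FRI = 2.4741e+07 / 1.6667e+08
FRI = 0.1484


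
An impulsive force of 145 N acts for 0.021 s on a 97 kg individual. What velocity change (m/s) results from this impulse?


J = F * dt = 145 * 0.021 = 3.0450 N*s
delta_v = J / m
delta_v = 3.0450 / 97
delta_v = 0.0314


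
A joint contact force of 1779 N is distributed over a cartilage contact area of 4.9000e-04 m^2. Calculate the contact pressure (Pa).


P = F / A
P = 1779 / 4.9000e-04
P = 3.6306e+06


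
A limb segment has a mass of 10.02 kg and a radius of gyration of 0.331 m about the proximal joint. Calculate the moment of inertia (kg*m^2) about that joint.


I = m * k^2
I = 10.02 * 0.331^2
k^2 = 0.1096
I = 1.0978


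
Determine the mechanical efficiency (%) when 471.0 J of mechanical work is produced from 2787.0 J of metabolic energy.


eta = (W_mech / E_meta) * 100
eta = (471.0 / 2787.0) * 100
ratio = 0.1690
eta = 16.8999


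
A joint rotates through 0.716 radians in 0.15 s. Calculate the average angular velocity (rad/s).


omega = delta_theta / delta_t
omega = 0.716 / 0.15
omega = 4.7733


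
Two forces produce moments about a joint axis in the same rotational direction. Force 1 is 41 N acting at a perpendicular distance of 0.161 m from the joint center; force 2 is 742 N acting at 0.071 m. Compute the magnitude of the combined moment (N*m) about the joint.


M = F1 * d1 + F2 * d2
M = 41 * 0.161 + 742 * 0.071
M = 6.6010 + 52.6820
M = 59.2830


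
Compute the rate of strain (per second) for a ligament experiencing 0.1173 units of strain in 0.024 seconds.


strain_rate = delta_strain / delta_t
strain_rate = 0.1173 / 0.024
strain_rate = 4.8875


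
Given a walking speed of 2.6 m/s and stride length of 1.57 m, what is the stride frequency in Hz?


f = v / stride_length
f = 2.6 / 1.57
f = 1.6561


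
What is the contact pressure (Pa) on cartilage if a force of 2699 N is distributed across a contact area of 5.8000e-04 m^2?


P = F / A
P = 2699 / 5.8000e-04
P = 4.6534e+06


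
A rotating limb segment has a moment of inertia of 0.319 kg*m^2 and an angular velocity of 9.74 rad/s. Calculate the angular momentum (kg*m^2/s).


L = I * omega
L = 0.319 * 9.74
L = 3.1071


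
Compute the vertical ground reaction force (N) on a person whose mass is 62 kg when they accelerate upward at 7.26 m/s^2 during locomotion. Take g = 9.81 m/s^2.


GRF = m * (g + a)
GRF = 62 * (9.81 + 7.26)
GRF = 62 * 17.0700
GRF = 1058.3400


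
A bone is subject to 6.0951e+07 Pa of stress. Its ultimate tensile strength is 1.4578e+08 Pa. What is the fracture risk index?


FRI = applied / ultimate
FRI = 6.0951e+07 / 1.4578e+08
FRI = 0.4181


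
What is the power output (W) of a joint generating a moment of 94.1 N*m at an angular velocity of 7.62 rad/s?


P = M * omega
P = 94.1 * 7.62
P = 717.0420


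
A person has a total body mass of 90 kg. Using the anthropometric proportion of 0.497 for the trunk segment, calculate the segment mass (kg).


m_segment = body_mass * fraction
m_segment = 90 * 0.497
m_segment = 44.7300


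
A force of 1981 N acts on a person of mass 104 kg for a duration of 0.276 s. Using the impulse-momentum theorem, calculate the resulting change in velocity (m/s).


J = F * dt = 1981 * 0.276 = 546.7560 N*s
delta_v = J / m
delta_v = 546.7560 / 104
delta_v = 5.2573


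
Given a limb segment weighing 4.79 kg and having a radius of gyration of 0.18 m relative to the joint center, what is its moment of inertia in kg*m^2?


I = m * k^2
I = 4.79 * 0.18^2
k^2 = 0.0324
I = 0.1552


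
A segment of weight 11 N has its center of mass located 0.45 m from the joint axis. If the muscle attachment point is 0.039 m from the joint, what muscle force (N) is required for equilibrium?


F_muscle = W * d_load / d_muscle
F_muscle = 11 * 0.45 / 0.039
Numerator = 4.9500
F_muscle = 126.9231


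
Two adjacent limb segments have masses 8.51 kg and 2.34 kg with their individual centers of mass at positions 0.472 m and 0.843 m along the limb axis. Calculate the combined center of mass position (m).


COM = (m1*x1 + m2*x2) / (m1 + m2)
COM = (8.51*0.472 + 2.34*0.843) / (8.51 + 2.34)
Numerator = 5.9893
Denominator = 10.8500
COM = 0.5520


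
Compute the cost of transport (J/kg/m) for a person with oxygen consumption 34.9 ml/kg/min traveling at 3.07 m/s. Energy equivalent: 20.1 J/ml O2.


Power per kg = VO2 * 20.1 / 60
Power per kg = 34.9 * 20.1 / 60 = 11.6915 W/kg
Cost = power_per_kg / speed
Cost = 11.6915 / 3.07
Cost = 3.8083


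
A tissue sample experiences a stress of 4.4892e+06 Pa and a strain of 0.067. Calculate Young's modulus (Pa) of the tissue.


E = stress / strain
E = 4.4892e+06 / 0.067
E = 6.7003e+07


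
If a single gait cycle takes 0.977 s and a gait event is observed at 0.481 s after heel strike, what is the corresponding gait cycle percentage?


pct = (event_time / cycle_time) * 100
pct = (0.481 / 0.977) * 100
ratio = 0.4923
pct = 49.2323


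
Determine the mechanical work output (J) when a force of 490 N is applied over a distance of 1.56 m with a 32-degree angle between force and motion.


W = F * d * cos(theta)
theta = 32 deg = 0.5585 rad
cos(theta) = 0.8480
W = 490 * 1.56 * 0.8480
W = 648.2480


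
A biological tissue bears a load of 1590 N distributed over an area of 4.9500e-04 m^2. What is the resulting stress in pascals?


stress = F / A
stress = 1590 / 4.9500e-04
stress = 3.2121e+06


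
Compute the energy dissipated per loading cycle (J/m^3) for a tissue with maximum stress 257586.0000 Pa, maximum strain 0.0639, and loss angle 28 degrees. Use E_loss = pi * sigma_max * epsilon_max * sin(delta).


E_loss = pi * sigma_max * epsilon_max * sin(delta)
delta = 28 deg = 0.4887 rad
sin(delta) = 0.4695
E_loss = pi * 257586.0000 * 0.0639 * 0.4695
E_loss = 24276.2878


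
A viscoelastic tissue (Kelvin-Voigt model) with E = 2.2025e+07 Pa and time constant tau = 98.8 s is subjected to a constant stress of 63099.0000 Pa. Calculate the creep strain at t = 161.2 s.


epsilon(t) = (sigma/E) * (1 - exp(-t/tau))
sigma/E = 63099.0000 / 2.2025e+07 = 0.0029
exp(-t/tau) = exp(-161.2 / 98.8) = 0.1956
epsilon = 0.0029 * (1 - 0.1956)
epsilon = 0.0023


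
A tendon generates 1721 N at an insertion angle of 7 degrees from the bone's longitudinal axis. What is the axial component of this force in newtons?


F_eff = F_tendon * cos(theta)
theta = 7 deg = 0.1222 rad
cos(theta) = 0.9925
F_eff = 1721 * 0.9925
F_eff = 1708.1719


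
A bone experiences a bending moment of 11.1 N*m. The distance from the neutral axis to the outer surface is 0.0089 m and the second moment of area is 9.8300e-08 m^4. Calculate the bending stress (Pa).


sigma = M * c / I
sigma = 11.1 * 0.0089 / 9.8300e-08
M * c = 0.0988
sigma = 1.0050e+06


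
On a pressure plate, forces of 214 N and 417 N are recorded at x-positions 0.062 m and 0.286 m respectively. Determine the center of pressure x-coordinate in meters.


COP_x = (F1*x1 + F2*x2) / (F1 + F2)
COP_x = (214*0.062 + 417*0.286) / (214 + 417)
Numerator = 132.5300
Denominator = 631
COP_x = 0.2100


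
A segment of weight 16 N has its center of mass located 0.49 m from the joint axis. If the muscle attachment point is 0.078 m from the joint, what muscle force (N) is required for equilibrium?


F_muscle = W * d_load / d_muscle
F_muscle = 16 * 0.49 / 0.078
Numerator = 7.8400
F_muscle = 100.5128


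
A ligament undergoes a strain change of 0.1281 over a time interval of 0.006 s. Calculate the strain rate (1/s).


strain_rate = delta_strain / delta_t
strain_rate = 0.1281 / 0.006
strain_rate = 21.3500


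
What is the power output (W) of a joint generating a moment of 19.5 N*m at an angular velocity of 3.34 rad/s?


P = M * omega
P = 19.5 * 3.34
P = 65.1300


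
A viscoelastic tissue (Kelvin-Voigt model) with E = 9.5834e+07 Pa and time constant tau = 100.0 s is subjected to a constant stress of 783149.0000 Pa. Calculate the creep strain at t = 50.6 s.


epsilon(t) = (sigma/E) * (1 - exp(-t/tau))
sigma/E = 783149.0000 / 9.5834e+07 = 0.0082
exp(-t/tau) = exp(-50.6 / 100.0) = 0.6029
epsilon = 0.0082 * (1 - 0.6029)
epsilon = 0.0032


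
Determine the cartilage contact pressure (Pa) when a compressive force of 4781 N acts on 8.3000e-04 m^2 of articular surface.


P = F / A
P = 4781 / 8.3000e-04
P = 5.7602e+06


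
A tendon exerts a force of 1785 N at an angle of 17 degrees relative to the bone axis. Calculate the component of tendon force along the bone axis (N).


F_eff = F_tendon * cos(theta)
theta = 17 deg = 0.2967 rad
cos(theta) = 0.9563
F_eff = 1785 * 0.9563
F_eff = 1707.0040


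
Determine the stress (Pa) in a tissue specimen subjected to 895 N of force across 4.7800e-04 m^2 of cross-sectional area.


stress = F / A
stress = 895 / 4.7800e-04
stress = 1.8724e+06


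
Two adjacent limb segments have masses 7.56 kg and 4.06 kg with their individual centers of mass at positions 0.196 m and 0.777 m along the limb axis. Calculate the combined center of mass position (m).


COM = (m1*x1 + m2*x2) / (m1 + m2)
COM = (7.56*0.196 + 4.06*0.777) / (7.56 + 4.06)
Numerator = 4.6364
Denominator = 11.6200
COM = 0.3990
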